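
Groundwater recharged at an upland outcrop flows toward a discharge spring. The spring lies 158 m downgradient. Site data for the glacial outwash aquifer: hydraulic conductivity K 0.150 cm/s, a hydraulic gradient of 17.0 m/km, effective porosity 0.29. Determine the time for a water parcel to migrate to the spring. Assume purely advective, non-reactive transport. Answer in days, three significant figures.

K = 0.150 cm/s × 864 = 129.6 m/d
Darcy flux q = K·i = 129.6 × 0.017 = 2.203 m/d
v_s = q/n_e = 2.203/0.29 = 7.597 m/d
t = L / v = 158 / 7.597 = 20.80 d

20.8 days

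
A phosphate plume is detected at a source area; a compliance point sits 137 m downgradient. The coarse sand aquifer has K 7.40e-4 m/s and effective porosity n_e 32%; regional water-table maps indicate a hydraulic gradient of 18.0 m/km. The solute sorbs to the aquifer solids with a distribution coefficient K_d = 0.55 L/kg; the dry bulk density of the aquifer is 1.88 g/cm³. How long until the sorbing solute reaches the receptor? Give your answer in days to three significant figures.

161 days

K = 7.40e-4 m/s × 86400 s/d = 63.94 m/d
Specific discharge q = 63.94 × 0.018 = 1.151 m/d
Seepage velocity v = q / n = 1.151 / 0.32 = 3.596 m/d
Retardation R = 1 + ρ_b·K_d/n = 1 + 1.88×0.55/0.32 = 4.231
Contaminant velocity v_c = v/R = 3.596/4.231 = 0.8500 m/d
t = L/v_c = 137/0.8500 = 161.2 d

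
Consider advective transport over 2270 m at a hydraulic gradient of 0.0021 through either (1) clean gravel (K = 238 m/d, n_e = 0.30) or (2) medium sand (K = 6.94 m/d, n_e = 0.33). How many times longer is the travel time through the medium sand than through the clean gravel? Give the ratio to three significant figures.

Unit 1 (clean gravel): v = 238×0.0021/0.30 = 1.666 m/d, t = 2270/1.666 = 1363 d
Unit 2 (medium sand): v = 6.94×0.0021/0.33 = 0.04416 m/d, t = 2270/0.04416 = 51400 d
t(medium sand) / t(clean gravel) = 51400/1363 = 37.7

37.7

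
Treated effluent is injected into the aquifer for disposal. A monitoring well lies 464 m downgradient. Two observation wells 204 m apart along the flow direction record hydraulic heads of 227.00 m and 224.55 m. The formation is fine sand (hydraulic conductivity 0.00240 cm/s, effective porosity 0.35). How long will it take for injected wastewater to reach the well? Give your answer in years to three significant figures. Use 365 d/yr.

17.9 years

Hydraulic gradient i = (227.00 − 224.55) / 204 = 2.45 / 204 = 0.01201
K = 0.00240 cm/s × 864 = 2.074 m/d
Darcy flux q = K·i = 2.074 × 0.01201 = 0.02490 m/d
Seepage velocity v = q / n = 0.02490 / 0.35 = 0.07115 m/d
t = L / v = 464 / 0.07115 = 6521 d
   = 6521 / 365 = 17.9 yr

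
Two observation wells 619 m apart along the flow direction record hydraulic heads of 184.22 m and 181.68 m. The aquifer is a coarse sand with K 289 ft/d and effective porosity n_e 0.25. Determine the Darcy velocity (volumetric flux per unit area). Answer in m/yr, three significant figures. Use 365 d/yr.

132 m/yr

Hydraulic gradient i = (184.22 − 181.68) / 619 = 2.54 / 619 = 0.004103
K = 289 ft/d × 0.3048 = 88.09 m/d
Darcy flux q = K·i = 88.09 × 0.004103 = 0.3615 m/d
   = 0.3615 × 365 = 132 m/yr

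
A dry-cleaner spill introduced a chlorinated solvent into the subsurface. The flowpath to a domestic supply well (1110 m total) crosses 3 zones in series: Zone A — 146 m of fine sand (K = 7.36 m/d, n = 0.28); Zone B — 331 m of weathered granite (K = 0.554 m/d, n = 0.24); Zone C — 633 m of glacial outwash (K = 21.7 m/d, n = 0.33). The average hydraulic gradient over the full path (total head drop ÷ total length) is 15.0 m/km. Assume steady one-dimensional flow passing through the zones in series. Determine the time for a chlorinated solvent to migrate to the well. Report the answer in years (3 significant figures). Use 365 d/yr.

35.0 years

Continuity: the same q passes through each zone, so ΔH = q·Σ(L_j/K_j) — the zones act as resistances in series.
Σ(L/K) = 146/7.36 + 331/0.554 + 633/21.7 = 19.84 + 597.5 + 29.17 = 646.5 d
K_eq = L_total / Σ(L/K) = 1110 / 646.5 = 1.717 m/d
q = K_eq · i = 1.717 × 0.015 = 0.02575 m/d (same in every zone)
Zone A: v = q/n = 0.02575/0.28 = 0.09198 m/d → t_A = 146/0.09198 = 1587 d
Zone B: v = q/n = 0.02575/0.24 = 0.1073 m/d → t_B = 331/0.1073 = 3084 d
Zone C: v = q/n = 0.02575/0.33 = 0.07804 m/d → t_C = 633/0.07804 = 8111 d
Total t = 1587 + 3084 + 8111 = 12780 d
   = 12780 / 365 = 35.0 yr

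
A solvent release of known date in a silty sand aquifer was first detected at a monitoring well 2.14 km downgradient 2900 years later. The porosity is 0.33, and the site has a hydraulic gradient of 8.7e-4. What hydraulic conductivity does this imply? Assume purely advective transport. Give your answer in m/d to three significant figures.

t = 2900 years = 1.059e6 d
L = 2.14 km = 2140 m
v = L / t = 2140 / 1.059e6 = 0.002022 m/d
K = v · n / i = 0.002022 × 0.33 / 8.7e-4 = 0.767 m/d

0.767 m/d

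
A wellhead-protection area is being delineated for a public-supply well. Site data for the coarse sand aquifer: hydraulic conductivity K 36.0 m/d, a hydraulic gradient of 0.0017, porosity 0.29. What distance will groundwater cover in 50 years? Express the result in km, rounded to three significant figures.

Darcy flux q = K·i = 36.0 × 0.0017 = 0.06120 m/d
Average linear velocity = 0.06120 / 0.29 = 0.2110 m/d
T = 50 yr × 365 = 18250 d
L = v × T = 0.2110 × 18250 = 3851 m
   = 3.85 km

3.85 km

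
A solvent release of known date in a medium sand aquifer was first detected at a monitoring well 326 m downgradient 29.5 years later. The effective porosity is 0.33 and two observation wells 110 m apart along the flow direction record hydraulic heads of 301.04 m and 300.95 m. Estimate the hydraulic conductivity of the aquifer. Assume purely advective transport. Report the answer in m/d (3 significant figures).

12.2 m/d

Hydraulic gradient i = (301.04 − 300.95) / 110 = 0.09 / 110 = 8.182e-4
t = 29.5 years = 10770 d
v = L / t = 326 / 10770 = 0.03028 m/d
K = v · n / i = 0.03028 × 0.33 / 8.182e-4 = 12.2 m/d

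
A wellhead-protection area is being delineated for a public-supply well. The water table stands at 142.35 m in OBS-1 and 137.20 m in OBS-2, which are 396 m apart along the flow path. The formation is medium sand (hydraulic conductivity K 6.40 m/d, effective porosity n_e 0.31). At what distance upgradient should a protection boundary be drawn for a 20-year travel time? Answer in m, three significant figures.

Hydraulic gradient i = (142.35 − 137.20) / 396 = 5.15 / 396 = 0.01301
Specific discharge q = 6.40 × 0.01301 = 0.08323 m/d
v_s = q/n_e = 0.08323/0.31 = 0.2685 m/d
T = 20 yr × 365 = 7300 d
L = v × T = 0.2685 × 7300 = 1960 m

1960 m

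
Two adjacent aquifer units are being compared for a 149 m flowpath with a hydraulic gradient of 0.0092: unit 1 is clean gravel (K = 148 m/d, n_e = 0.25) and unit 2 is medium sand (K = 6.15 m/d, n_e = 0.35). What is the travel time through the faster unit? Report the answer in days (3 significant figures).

27.4 days

Unit 1 (clean gravel): v = 148×0.0092/0.25 = 5.446 m/d, t = 149/5.446 = 27.36 d
Unit 2 (medium sand): v = 6.15×0.0092/0.35 = 0.1617 m/d, t = 149/0.1617 = 921.7 d
Faster unit: t = 27.4 d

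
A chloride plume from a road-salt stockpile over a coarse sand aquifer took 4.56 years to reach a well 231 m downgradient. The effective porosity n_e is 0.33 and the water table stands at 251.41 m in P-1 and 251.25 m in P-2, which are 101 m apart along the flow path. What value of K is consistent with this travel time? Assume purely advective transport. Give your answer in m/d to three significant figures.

Hydraulic gradient i = (251.41 − 251.25) / 101 = 0.16 / 101 = 0.001584
t = 4.56 years = 1664 d
v = L / t = 231 / 1664 = 0.1388 m/d
K = v · n / i = 0.1388 × 0.33 / 0.001584 = 28.9 m/d

28.9 m/d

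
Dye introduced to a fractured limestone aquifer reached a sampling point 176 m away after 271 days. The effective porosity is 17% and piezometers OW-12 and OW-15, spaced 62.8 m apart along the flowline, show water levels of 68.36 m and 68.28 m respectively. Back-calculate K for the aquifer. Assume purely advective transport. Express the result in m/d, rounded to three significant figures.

86.7 m/d

Hydraulic gradient i = (68.36 − 68.28) / 62.8 = 0.08 / 62.8 = 0.001274
v = L / t = 176 / 271 = 0.6494 m/d
K = v · n / i = 0.6494 × 0.17 / 0.001274 = 86.7 m/d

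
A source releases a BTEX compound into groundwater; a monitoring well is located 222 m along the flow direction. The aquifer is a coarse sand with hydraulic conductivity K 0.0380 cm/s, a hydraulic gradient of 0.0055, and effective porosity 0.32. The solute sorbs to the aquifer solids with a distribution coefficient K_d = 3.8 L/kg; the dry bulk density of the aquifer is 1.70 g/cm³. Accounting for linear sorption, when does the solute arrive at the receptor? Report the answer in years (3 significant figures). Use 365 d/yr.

K = 0.0380 cm/s × 864 = 32.83 m/d
Darcy flux q = K·i = 32.83 × 0.0055 = 0.1806 m/d
Seepage velocity v = q / n = 0.1806 / 0.32 = 0.5643 m/d
Retardation R = 1 + ρ_b·K_d/n = 1 + 1.70×3.8/0.32 = 21.19
Contaminant velocity v_c = v/R = 0.5643/21.19 = 0.02663 m/d
t = L/v_c = 222/0.02663 = 8335 d
   = 8335/365 = 22.8 yr

22.8 years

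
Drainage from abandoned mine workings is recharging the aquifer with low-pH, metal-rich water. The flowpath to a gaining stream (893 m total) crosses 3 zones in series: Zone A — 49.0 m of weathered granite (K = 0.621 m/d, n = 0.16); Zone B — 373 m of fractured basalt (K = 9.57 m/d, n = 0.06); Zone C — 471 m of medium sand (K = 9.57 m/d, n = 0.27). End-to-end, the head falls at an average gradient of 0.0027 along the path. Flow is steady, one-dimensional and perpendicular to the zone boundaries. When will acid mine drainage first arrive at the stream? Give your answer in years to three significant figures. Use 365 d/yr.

Steady 1-D flow in series ⇒ the Darcy flux q is identical in every zone and the zone head losses add (resistances L/K in series).
Σ(L/K) = 49.0/0.621 + 373/9.57 + 471/9.57 = 78.90 + 38.98 + 49.22 = 167.1 d
K_eq = L_total / Σ(L/K) = 893 / 167.1 = 5.344 m/d
q = K_eq · i = 5.344 × 0.0027 = 0.01443 m/d (same in every zone)
Zone A: v = q/n = 0.01443/0.16 = 0.09018 m/d → t_A = 49.0/0.09018 = 543.3 d
Zone B: v = q/n = 0.01443/0.06 = 0.2405 m/d → t_B = 373/0.2405 = 1551 d
Zone C: v = q/n = 0.01443/0.27 = 0.05344 m/d → t_C = 471/0.05344 = 8813 d
Total t = 543.3 + 1551 + 8813 = 10910 d
   = 10910 / 365 = 29.9 yr

29.9 years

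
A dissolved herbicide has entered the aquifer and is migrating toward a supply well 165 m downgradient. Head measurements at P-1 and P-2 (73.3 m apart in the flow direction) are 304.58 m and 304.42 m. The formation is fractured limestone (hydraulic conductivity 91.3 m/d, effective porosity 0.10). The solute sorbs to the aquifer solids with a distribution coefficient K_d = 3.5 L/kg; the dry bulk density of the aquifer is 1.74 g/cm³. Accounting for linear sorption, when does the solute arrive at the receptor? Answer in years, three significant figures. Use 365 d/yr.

14.0 years

Hydraulic gradient i = (304.58 − 304.42) / 73.3 = 0.16 / 73.3 = 0.002183
q = Ki = 91.3 × 0.002183 = 0.1993 m/d
Seepage velocity v = q / n = 0.1993 / 0.10 = 1.993 m/d
Retardation R = 1 + ρ_b·K_d/n = 1 + 1.74×3.5/0.10 = 61.90
Contaminant velocity v_c = v/R = 1.993/61.90 = 0.03220 m/d
t = L/v_c = 165/0.03220 = 5125 d
   = 5125/365 = 14.0 yr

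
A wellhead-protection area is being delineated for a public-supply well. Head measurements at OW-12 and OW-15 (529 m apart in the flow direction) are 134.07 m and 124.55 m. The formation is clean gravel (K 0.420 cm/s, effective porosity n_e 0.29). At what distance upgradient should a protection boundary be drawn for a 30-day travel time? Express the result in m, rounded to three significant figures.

Hydraulic gradient i = (134.07 − 124.55) / 529 = 9.52 / 529 = 0.01800
K = 0.420 cm/s × 864 = 362.9 m/d
q = Ki = 362.9 × 0.01800 = 6.530 m/d
Seepage velocity v = q / n = 6.530 / 0.29 = 22.52 m/d
L = v × T = 22.52 × 30 = 675.6 m

676 m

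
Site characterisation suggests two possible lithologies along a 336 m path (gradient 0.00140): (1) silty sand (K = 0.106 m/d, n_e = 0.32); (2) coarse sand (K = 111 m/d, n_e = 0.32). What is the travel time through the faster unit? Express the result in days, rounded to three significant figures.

692 days

Unit 1 (silty sand): v = 0.106×0.0014/0.32 = 4.638e-4 m/d, t = 336/4.638e-4 = 724500 d
Unit 2 (coarse sand): v = 111×0.0014/0.32 = 0.4856 m/d, t = 336/0.4856 = 691.9 d
Faster unit: t = 692 d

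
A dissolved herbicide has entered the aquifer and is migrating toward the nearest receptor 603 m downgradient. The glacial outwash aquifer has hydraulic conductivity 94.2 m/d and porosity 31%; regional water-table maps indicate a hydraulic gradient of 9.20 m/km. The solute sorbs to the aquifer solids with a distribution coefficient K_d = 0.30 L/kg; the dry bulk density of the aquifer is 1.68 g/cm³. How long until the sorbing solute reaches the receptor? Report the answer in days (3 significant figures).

Specific discharge q = 94.2 × 0.0092 = 0.8666 m/d
v_s = q/n_e = 0.8666/0.31 = 2.796 m/d
Retardation R = 1 + ρ_b·K_d/n = 1 + 1.68×0.30/0.31 = 2.626
Contaminant velocity v_c = v/R = 2.796/2.626 = 1.065 m/d
t = L/v_c = 603/1.065 = 566.4 d

566 days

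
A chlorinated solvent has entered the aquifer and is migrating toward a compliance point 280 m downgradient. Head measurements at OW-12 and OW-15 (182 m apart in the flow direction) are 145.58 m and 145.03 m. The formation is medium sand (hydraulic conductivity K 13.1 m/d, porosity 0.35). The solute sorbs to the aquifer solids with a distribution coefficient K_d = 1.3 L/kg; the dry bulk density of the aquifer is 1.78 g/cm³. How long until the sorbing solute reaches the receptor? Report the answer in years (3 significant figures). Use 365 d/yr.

Hydraulic gradient i = (145.58 − 145.03) / 182 = 0.55 / 182 = 0.003022
q = Ki = 13.1 × 0.003022 = 0.03959 m/d
v_s = q/n_e = 0.03959/0.35 = 0.1131 m/d
Retardation R = 1 + ρ_b·K_d/n = 1 + 1.78×1.3/0.35 = 7.611
Contaminant velocity v_c = v/R = 0.1131/7.611 = 0.01486 m/d
t = L/v_c = 280/0.01486 = 18840 d
   = 18840/365 = 51.6 yr

51.6 years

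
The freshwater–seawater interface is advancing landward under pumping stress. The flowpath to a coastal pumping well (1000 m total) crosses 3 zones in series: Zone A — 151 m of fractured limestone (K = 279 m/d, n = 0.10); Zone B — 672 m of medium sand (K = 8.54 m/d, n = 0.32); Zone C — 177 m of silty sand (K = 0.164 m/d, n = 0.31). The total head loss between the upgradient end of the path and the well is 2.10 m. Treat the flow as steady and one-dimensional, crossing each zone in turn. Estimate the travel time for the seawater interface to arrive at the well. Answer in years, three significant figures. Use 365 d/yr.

431 years

Continuity: the same q passes through each zone, so ΔH = q·Σ(L_j/K_j) — the zones act as resistances in series.
Σ(L/K) = 151/279 + 672/8.54 + 177/0.164 = 0.5412 + 78.69 + 1079 = 1158 d
q = ΔH / Σ(L/K) = 2.10 / 1158 = 0.001813 m/d (same in every zone)
Zone A: v = q/n = 0.001813/0.10 = 0.01813 m/d → t_A = 151/0.01813 = 8330 d
Zone B: v = q/n = 0.001813/0.32 = 0.005665 m/d → t_B = 672/0.005665 = 118600 d
Zone C: v = q/n = 0.001813/0.31 = 0.005847 m/d → t_C = 177/0.005847 = 30270 d
Total t = 8330 + 118600 + 30270 = 157200 d
   = 157200 / 365 = 431 yr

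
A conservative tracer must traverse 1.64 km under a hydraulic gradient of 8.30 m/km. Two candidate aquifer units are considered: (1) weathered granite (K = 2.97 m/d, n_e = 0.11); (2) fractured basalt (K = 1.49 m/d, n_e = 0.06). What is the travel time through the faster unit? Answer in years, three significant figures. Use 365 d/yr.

20.0 years

Unit 1 (weathered granite): v = 2.97×0.0083/0.11 = 0.2241 m/d, t = 1640/0.2241 = 7318 d
Unit 2 (fractured basalt): v = 1.49×0.0083/0.06 = 0.2061 m/d, t = 1640/0.2061 = 7957 d
Faster: 7318 d / 365 = 20.0 yr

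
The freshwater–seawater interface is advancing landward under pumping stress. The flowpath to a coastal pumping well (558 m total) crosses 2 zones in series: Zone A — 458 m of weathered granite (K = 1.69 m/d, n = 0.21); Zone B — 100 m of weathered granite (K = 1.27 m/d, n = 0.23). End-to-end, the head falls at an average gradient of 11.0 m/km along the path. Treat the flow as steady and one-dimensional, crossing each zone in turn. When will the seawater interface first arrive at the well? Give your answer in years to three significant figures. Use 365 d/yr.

For zones in series the flux q is common to all zones; the equivalent conductivity is the harmonic (thickness-weighted) mean, K_eq = L_total / Σ(L_j/K_j).
Σ(L/K) = 458/1.69 + 100/1.27 = 271.0 + 78.74 = 349.7 d
K_eq = L_total / Σ(L/K) = 558 / 349.7 = 1.595 m/d
q = K_eq · i = 1.595 × 0.011 = 0.01755 m/d (same in every zone)
Zone A: v = q/n = 0.01755/0.21 = 0.08357 m/d → t_A = 458/0.08357 = 5480 d
Zone B: v = q/n = 0.01755/0.23 = 0.07630 m/d → t_B = 100/0.07630 = 1311 d
Total t = 5480 + 1311 = 6791 d
   = 6791 / 365 = 18.6 yr

18.6 years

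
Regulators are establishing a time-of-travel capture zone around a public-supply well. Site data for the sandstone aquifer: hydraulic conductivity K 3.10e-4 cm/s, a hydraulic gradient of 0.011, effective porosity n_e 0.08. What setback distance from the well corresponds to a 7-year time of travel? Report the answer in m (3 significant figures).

94.1 m

K = 3.10e-4 cm/s × 864 = 0.2678 m/d
Specific discharge q = 0.2678 × 0.011 = 0.002946 m/d
v = Ki/n = 0.2678·0.011/0.08 = 0.03683 m/d
T = 7 yr × 365 = 2555 d
L = v × T = 0.03683 × 2555 = 94.10 m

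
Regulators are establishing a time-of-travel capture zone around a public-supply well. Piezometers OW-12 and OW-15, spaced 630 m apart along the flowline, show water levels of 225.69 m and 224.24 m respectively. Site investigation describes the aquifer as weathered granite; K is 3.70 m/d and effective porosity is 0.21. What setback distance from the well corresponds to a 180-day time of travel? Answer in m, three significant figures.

Hydraulic gradient i = (225.69 − 224.24) / 630 = 1.45 / 630 = 0.002302
Specific discharge q = 3.70 × 0.002302 = 0.008516 m/d
v_s = q/n_e = 0.008516/0.21 = 0.04055 m/d
L = v × T = 0.04055 × 180 = 7.299 m

7.30 m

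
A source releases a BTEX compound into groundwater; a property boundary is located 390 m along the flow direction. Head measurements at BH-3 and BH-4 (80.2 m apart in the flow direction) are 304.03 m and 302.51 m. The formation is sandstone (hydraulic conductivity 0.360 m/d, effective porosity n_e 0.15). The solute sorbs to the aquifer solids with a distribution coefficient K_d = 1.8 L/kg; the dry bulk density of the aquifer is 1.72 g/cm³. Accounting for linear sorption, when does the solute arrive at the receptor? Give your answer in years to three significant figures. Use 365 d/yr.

508 years

Hydraulic gradient i = (304.03 − 302.51) / 80.2 = 1.52 / 80.2 = 0.01895
q = Ki = 0.360 × 0.01895 = 0.006823 m/d
v = Ki/n = 0.360·0.01895/0.15 = 0.04549 m/d
Retardation R = 1 + ρ_b·K_d/n = 1 + 1.72×1.8/0.15 = 21.64
Contaminant velocity v_c = v/R = 0.04549/21.64 = 0.002102 m/d
t = L/v_c = 390/0.002102 = 185500 d
   = 185500/365 = 508 yr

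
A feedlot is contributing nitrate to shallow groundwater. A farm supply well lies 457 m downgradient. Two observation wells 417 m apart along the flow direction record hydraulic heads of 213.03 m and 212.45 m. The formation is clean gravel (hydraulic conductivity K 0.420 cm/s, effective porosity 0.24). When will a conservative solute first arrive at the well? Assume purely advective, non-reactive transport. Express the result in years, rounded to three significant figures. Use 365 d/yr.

0.595 years

Hydraulic gradient i = (213.03 − 212.45) / 417 = 0.58 / 417 = 0.001391
K = 0.420 cm/s × 864 = 362.9 m/d
Darcy flux q = K·i = 362.9 × 0.001391 = 0.5047 m/d
Average linear velocity = 0.5047 / 0.24 = 2.103 m/d
t = L / v = 457 / 2.103 = 217.3 d
   = 217.3 / 365 = 0.595 yr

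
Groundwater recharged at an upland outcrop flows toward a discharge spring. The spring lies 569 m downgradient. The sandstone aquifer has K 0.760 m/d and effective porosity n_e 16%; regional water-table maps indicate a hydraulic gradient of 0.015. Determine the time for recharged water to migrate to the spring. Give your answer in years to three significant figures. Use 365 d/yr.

21.9 years

Darcy flux q = K·i = 0.760 × 0.015 = 0.01140 m/d
Seepage velocity v = q / n = 0.01140 / 0.16 = 0.07125 m/d
t = L / v = 569 / 0.07125 = 7986 d
   = 7986 / 365 = 21.9 yr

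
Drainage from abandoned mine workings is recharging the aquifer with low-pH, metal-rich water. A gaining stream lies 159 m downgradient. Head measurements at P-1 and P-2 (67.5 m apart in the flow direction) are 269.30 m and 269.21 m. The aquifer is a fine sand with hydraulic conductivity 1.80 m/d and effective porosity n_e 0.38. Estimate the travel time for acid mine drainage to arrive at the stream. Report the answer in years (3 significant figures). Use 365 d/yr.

Hydraulic gradient i = (269.30 − 269.21) / 67.5 = 0.09 / 67.5 = 0.001333
Specific discharge q = 1.80 × 0.001333 = 0.002400 m/d
v_s = q/n_e = 0.002400/0.38 = 0.006316 m/d
t = L / v = 159 / 0.006316 = 25180 d
   = 25180 / 365 = 69.0 yr

69.0 years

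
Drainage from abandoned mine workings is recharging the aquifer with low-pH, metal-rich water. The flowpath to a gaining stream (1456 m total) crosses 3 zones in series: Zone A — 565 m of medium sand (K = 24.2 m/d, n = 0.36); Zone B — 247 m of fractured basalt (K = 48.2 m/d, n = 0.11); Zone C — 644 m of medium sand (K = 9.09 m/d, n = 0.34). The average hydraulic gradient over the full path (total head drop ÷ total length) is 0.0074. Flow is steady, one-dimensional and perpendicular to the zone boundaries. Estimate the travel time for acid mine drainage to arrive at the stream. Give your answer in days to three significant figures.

4140 days

Continuity: the same q passes through each zone, so ΔH = q·Σ(L_j/K_j) — the zones act as resistances in series.
Σ(L/K) = 565/24.2 + 247/48.2 + 644/9.09 = 23.35 + 5.124 + 70.85 = 99.32 d
K_eq = L_total / Σ(L/K) = 1456 / 99.32 = 14.66 m/d
q = K_eq · i = 14.66 × 0.0074 = 0.1085 m/d (same in every zone)
Zone A: v = q/n = 0.1085/0.36 = 0.3013 m/d → t_A = 565/0.3013 = 1875 d
Zone B: v = q/n = 0.1085/0.11 = 0.9862 m/d → t_B = 247/0.9862 = 250.5 d
Zone C: v = q/n = 0.1085/0.34 = 0.3191 m/d → t_C = 644/0.3191 = 2018 d
Total t = 1875 + 250.5 + 2018 = 4144 d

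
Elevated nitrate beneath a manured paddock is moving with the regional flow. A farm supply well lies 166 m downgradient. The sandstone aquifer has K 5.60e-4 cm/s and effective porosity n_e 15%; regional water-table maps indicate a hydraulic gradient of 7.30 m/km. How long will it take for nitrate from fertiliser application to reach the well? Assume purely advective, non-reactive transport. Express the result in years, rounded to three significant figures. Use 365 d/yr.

19.3 years

K = 5.60e-4 cm/s × 864 = 0.4838 m/d
Specific discharge q = 0.4838 × 0.0073 = 0.003532 m/d
v_s = q/n_e = 0.003532/0.15 = 0.02355 m/d
t = L / v = 166 / 0.02355 = 7050 d
   = 7050 / 365 = 19.3 yr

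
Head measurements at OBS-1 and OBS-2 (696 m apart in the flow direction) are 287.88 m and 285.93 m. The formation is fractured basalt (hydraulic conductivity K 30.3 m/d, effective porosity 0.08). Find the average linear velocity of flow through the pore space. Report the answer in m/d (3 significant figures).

1.06 m/d

Hydraulic gradient i = (287.88 − 285.93) / 696 = 1.95 / 696 = 0.002802
q = Ki = 30.3 × 0.002802 = 0.08489 m/d
Seepage velocity v = q / n = 0.08489 / 0.08 = 1.061 m/d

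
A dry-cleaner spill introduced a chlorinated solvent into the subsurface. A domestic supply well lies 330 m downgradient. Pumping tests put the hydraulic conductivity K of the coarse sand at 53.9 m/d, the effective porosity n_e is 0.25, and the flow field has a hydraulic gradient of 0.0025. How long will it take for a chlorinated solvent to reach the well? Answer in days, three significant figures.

612 days

Darcy flux q = K·i = 53.9 × 0.0025 = 0.1348 m/d
v = Ki/n = 53.9·0.0025/0.25 = 0.5390 m/d
t = L / v = 330 / 0.5390 = 612.2 d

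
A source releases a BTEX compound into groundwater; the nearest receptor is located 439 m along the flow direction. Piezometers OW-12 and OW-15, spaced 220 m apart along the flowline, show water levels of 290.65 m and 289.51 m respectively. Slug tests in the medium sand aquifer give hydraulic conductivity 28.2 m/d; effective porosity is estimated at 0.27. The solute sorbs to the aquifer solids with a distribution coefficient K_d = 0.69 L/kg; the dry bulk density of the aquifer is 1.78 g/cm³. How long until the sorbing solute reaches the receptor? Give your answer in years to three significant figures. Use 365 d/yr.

12.3 years

Hydraulic gradient i = (290.65 − 289.51) / 220 = 1.14 / 220 = 0.005182
q = Ki = 28.2 × 0.005182 = 0.1461 m/d
v_s = q/n_e = 0.1461/0.27 = 0.5412 m/d
Retardation R = 1 + ρ_b·K_d/n = 1 + 1.78×0.69/0.27 = 5.549
Contaminant velocity v_c = v/R = 0.5412/5.549 = 0.09754 m/d
t = L/v_c = 439/0.09754 = 4501 d
   = 4501/365 = 12.3 yr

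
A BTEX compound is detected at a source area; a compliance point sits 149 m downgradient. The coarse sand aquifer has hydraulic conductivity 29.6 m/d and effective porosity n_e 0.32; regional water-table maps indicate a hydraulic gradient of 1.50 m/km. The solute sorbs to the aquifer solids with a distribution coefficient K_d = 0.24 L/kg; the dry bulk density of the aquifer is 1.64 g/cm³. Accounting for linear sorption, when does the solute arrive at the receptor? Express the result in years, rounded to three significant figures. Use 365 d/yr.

6.56 years

Specific discharge q = 29.6 × 0.0015 = 0.04440 m/d
v_s = q/n_e = 0.04440/0.32 = 0.1388 m/d
Retardation R = 1 + ρ_b·K_d/n = 1 + 1.64×0.24/0.32 = 2.230
Contaminant velocity v_c = v/R = 0.1388/2.230 = 0.06222 m/d
t = L/v_c = 149/0.06222 = 2395 d
   = 2395/365 = 6.56 yr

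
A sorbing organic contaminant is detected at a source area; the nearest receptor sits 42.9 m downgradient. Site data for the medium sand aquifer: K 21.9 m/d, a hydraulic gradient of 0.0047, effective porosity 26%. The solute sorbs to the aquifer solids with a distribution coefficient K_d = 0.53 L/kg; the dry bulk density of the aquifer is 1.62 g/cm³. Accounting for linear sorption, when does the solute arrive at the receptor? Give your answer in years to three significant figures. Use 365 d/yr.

1.28 years

Darcy flux q = K·i = 21.9 × 0.0047 = 0.1029 m/d
Seepage velocity v = q / n = 0.1029 / 0.26 = 0.3959 m/d
Retardation R = 1 + ρ_b·K_d/n = 1 + 1.62×0.53/0.26 = 4.302
Contaminant velocity v_c = v/R = 0.3959/4.302 = 0.09202 m/d
t = L/v_c = 42.9/0.09202 = 466.2 d
   = 466.2/365 = 1.28 yr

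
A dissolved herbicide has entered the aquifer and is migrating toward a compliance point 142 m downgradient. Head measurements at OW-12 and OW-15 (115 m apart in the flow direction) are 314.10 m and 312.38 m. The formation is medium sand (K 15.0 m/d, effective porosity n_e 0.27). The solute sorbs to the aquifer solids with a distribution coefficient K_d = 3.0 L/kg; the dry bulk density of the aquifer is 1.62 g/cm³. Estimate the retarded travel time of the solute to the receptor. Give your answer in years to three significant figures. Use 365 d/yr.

8.90 years

Hydraulic gradient i = (314.10 − 312.38) / 115 = 1.72 / 115 = 0.01496
Darcy flux q = K·i = 15.0 × 0.01496 = 0.2243 m/d
Average linear velocity = 0.2243 / 0.27 = 0.8309 m/d
Retardation R = 1 + ρ_b·K_d/n = 1 + 1.62×3.0/0.27 = 19.00
Contaminant velocity v_c = v/R = 0.8309/19.00 = 0.04373 m/d
t = L/v_c = 142/0.04373 = 3247 d
   = 3247/365 = 8.90 yr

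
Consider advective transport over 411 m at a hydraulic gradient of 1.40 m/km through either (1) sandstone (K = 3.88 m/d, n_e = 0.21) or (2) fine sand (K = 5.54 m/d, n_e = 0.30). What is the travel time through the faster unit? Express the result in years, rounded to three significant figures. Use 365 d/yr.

Unit 1 (sandstone): v = 3.88×0.0014/0.21 = 0.02587 m/d, t = 411/0.02587 = 15890 d
Unit 2 (fine sand): v = 5.54×0.0014/0.30 = 0.02585 m/d, t = 411/0.02585 = 15900 d
Faster: 15890 d / 365 = 43.5 yr

43.5 years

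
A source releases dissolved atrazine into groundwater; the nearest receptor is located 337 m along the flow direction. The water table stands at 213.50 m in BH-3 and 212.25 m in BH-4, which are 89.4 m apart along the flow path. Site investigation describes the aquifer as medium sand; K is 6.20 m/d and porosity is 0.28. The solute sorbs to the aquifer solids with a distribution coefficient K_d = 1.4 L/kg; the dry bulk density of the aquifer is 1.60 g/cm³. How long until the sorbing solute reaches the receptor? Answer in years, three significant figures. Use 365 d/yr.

26.8 years

Hydraulic gradient i = (213.50 − 212.25) / 89.4 = 1.25 / 89.4 = 0.01398
q = Ki = 6.20 × 0.01398 = 0.08669 m/d
Seepage velocity v = q / n = 0.08669 / 0.28 = 0.3096 m/d
Retardation R = 1 + ρ_b·K_d/n = 1 + 1.60×1.4/0.28 = 9.000
Contaminant velocity v_c = v/R = 0.3096/9.000 = 0.03440 m/d
t = L/v_c = 337/0.03440 = 9796 d
   = 9796/365 = 26.8 yr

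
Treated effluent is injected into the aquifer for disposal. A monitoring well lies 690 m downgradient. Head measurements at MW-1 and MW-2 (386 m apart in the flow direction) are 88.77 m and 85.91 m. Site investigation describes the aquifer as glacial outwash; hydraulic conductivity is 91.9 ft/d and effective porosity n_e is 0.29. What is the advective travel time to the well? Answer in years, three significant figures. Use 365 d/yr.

Hydraulic gradient i = (88.77 − 85.91) / 386 = 2.86 / 386 = 0.007409
K = 91.9 ft/d × 0.3048 = 28.01 m/d
Darcy flux q = K·i = 28.01 × 0.007409 = 0.2075 m/d
Average linear velocity = 0.2075 / 0.29 = 0.7157 m/d
t = L / v = 690 / 0.7157 = 964.1 d
   = 964.1 / 365 = 2.64 yr

2.64 years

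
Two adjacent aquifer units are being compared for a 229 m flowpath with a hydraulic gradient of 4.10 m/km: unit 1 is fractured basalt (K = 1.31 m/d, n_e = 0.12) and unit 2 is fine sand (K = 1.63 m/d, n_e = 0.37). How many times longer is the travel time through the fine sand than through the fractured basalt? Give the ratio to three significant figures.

2.48

Unit 1 (fractured basalt): v = 1.31×0.0041/0.12 = 0.04476 m/d, t = 229/0.04476 = 5116 d
Unit 2 (fine sand): v = 1.63×0.0041/0.37 = 0.01806 m/d, t = 229/0.01806 = 12680 d
t(fine sand) / t(fractured basalt) = 12680/5116 = 2.48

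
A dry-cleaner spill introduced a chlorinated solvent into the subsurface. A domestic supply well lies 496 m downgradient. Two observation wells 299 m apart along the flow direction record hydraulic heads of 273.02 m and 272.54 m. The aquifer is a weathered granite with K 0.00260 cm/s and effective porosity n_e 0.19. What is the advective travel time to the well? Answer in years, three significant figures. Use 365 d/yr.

Hydraulic gradient i = (273.02 − 272.54) / 299 = 0.48 / 299 = 0.001605
K = 0.00260 cm/s × 864 = 2.246 m/d
Specific discharge q = 2.246 × 0.001605 = 0.003606 m/d
v = Ki/n = 2.246·0.001605/0.19 = 0.01898 m/d
t = L / v = 496 / 0.01898 = 26130 d
   = 26130 / 365 = 71.6 yr

71.6 years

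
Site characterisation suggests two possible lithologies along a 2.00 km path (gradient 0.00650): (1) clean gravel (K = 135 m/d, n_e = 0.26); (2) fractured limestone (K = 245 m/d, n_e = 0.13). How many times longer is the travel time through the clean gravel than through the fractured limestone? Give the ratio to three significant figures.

Unit 1 (clean gravel): v = 135×0.0065/0.26 = 3.375 m/d, t = 2000/3.375 = 592.6 d
Unit 2 (fractured limestone): v = 245×0.0065/0.13 = 12.25 m/d, t = 2000/12.25 = 163.3 d
t(clean gravel) / t(fractured limestone) = 592.6/163.3 = 3.63

3.63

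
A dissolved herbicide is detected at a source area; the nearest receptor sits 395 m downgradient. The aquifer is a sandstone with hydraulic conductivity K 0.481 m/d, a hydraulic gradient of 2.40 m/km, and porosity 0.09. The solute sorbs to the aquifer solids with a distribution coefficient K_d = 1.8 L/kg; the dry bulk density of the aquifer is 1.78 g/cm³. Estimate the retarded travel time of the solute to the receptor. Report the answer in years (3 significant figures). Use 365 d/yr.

3090 years

Specific discharge q = 0.481 × 0.0024 = 0.001154 m/d
Seepage velocity v = q / n = 0.001154 / 0.09 = 0.01283 m/d
Retardation R = 1 + ρ_b·K_d/n = 1 + 1.78×1.8/0.09 = 36.60
Contaminant velocity v_c = v/R = 0.01283/36.60 = 3.505e-4 m/d
t = L/v_c = 395/3.505e-4 = 1.127e6 d
   = 1.127e6/365 = 3090 yr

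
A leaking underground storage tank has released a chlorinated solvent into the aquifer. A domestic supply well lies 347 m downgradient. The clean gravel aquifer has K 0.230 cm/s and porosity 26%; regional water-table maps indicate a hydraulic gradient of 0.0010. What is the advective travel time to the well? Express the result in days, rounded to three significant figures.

K = 0.230 cm/s × 864 = 198.7 m/d
Darcy flux q = K·i = 198.7 × 0.0010 = 0.1987 m/d
v = Ki/n = 198.7·0.0010/0.26 = 0.7643 m/d
t = L / v = 347 / 0.7643 = 454.0 d

454 days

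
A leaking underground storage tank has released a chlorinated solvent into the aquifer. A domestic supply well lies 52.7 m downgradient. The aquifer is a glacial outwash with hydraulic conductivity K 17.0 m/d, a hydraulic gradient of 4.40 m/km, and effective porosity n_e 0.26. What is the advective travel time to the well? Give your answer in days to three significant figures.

183 days

Darcy flux q = K·i = 17.0 × 0.0044 = 0.07480 m/d
Average linear velocity = 0.07480 / 0.26 = 0.2877 m/d
t = L / v = 52.7 / 0.2877 = 183.2 d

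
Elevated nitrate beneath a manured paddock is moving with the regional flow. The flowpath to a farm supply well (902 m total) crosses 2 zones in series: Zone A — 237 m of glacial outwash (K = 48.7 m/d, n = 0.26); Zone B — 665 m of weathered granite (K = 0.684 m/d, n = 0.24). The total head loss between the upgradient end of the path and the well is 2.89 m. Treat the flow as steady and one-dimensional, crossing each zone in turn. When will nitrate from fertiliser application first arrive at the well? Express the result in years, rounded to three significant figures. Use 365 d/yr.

Continuity: the same q passes through each zone, so ΔH = q·Σ(L_j/K_j) — the zones act as resistances in series.
Σ(L/K) = 237/48.7 + 665/0.684 = 4.867 + 972.2 = 977.1 d
q = ΔH / Σ(L/K) = 2.89 / 977.1 = 0.002958 m/d (same in every zone)
Zone A: v = q/n = 0.002958/0.26 = 0.01138 m/d → t_A = 237/0.01138 = 20830 d
Zone B: v = q/n = 0.002958/0.24 = 0.01232 m/d → t_B = 665/0.01232 = 53960 d
Total t = 20830 + 53960 = 74790 d
   = 74790 / 365 = 205 yr

205 years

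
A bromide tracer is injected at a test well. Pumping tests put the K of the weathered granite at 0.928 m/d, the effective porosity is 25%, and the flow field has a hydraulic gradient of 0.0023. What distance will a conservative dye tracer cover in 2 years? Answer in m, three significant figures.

6.23 m

q = Ki = 0.928 × 0.0023 = 0.002134 m/d
v = Ki/n = 0.928·0.0023/0.25 = 0.008538 m/d
T = 2 yr × 365 = 730 d
L = v × T = 0.008538 × 730 = 6.232 m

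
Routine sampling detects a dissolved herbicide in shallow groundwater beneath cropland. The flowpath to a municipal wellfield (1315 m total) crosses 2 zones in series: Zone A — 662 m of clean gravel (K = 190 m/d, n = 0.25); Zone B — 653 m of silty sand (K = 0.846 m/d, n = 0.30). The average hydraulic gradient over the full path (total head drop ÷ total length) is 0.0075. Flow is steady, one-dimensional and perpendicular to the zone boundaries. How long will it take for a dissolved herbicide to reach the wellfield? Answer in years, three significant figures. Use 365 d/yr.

For zones in series the flux q is common to all zones; the equivalent conductivity is the harmonic (thickness-weighted) mean, K_eq = L_total / Σ(L_j/K_j).
Σ(L/K) = 662/190 + 653/0.846 = 3.484 + 771.9 = 775.4 d
K_eq = L_total / Σ(L/K) = 1315 / 775.4 = 1.696 m/d
q = K_eq · i = 1.696 × 0.0075 = 0.01272 m/d (same in every zone)
Zone A: v = q/n = 0.01272/0.25 = 0.05088 m/d → t_A = 662/0.05088 = 13010 d
Zone B: v = q/n = 0.01272/0.30 = 0.04240 m/d → t_B = 653/0.04240 = 15400 d
Total t = 13010 + 15400 = 28410 d
   = 28410 / 365 = 77.8 yr

77.8 years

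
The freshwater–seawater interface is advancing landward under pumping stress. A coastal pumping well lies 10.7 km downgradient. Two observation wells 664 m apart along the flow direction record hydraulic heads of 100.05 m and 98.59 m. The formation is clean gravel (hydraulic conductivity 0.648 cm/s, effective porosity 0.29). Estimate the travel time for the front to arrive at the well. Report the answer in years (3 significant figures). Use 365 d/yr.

Hydraulic gradient i = (100.05 − 98.59) / 664 = 1.46 / 664 = 0.002199
K = 0.648 cm/s × 864 = 559.9 m/d
Specific discharge q = 559.9 × 0.002199 = 1.231 m/d
v = Ki/n = 559.9·0.002199/0.29 = 4.245 m/d
L = 10.7 km = 10700 m
t = L / v = 10700 / 4.245 = 2521 d
   = 2521 / 365 = 6.91 yr

6.91 years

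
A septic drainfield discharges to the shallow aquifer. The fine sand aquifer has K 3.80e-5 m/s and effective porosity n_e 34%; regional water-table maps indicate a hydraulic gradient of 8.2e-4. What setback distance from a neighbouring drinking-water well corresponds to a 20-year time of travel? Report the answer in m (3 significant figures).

57.8 m

K = 3.80e-5 m/s × 86400 s/d = 3.283 m/d
Darcy flux q = K·i = 3.283 × 8.2e-4 = 0.002692 m/d
Average linear velocity = 0.002692 / 0.34 = 0.007918 m/d
T = 20 yr × 365 = 7300 d
L = v × T = 0.007918 × 7300 = 57.80 m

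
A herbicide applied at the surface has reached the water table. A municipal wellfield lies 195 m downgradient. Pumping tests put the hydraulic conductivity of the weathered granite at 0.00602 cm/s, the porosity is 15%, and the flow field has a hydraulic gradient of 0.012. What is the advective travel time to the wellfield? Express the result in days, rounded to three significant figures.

K = 0.00602 cm/s × 864 = 5.201 m/d
Specific discharge q = 5.201 × 0.012 = 0.06242 m/d
v_s = q/n_e = 0.06242/0.15 = 0.4161 m/d
t = L / v = 195 / 0.4161 = 468.6 d

469 days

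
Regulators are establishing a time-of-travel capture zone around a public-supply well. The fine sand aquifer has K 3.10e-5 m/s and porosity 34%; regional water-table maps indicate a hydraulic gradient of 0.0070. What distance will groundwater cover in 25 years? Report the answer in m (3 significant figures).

K = 3.10e-5 m/s × 86400 s/d = 2.678 m/d
Specific discharge q = 2.678 × 0.0070 = 0.01875 m/d
Seepage velocity v = q / n = 0.01875 / 0.34 = 0.05514 m/d
T = 25 yr × 365 = 9125 d
L = v × T = 0.05514 × 9125 = 503.2 m

503 m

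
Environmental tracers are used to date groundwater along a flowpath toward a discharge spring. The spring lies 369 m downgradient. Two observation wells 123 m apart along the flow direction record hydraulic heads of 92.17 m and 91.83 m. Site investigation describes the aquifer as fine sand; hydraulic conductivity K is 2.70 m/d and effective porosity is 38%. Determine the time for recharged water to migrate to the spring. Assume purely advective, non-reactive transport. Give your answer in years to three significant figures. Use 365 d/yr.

Hydraulic gradient i = (92.17 − 91.83) / 123 = 0.34 / 123 = 0.002764
Darcy flux q = K·i = 2.70 × 0.002764 = 0.007463 m/d
Seepage velocity v = q / n = 0.007463 / 0.38 = 0.01964 m/d
t = L / v = 369 / 0.01964 = 18790 d
   = 18790 / 365 = 51.5 yr

51.5 years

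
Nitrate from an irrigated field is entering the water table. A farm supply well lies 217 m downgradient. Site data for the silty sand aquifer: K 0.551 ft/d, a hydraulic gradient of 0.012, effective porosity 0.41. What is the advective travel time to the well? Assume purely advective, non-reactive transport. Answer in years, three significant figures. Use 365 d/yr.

K = 0.551 ft/d × 0.3048 = 0.1679 m/d
q = Ki = 0.1679 × 0.012 = 0.002015 m/d
v_s = q/n_e = 0.002015/0.41 = 0.004915 m/d
t = L / v = 217 / 0.004915 = 44150 d
   = 44150 / 365 = 121 yr

121 years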